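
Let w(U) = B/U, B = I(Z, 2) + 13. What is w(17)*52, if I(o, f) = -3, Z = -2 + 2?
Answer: 520/17 ≈ 30.588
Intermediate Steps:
Z = 0
B = 10 (B = -3 + 13 = 10)
w(U) = 10/U
w(17)*52 = (10/17)*52 = 520/17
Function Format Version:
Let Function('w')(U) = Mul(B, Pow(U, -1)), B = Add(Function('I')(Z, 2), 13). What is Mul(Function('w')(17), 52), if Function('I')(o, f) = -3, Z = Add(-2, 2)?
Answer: Rational(520, 17) ≈ 30.588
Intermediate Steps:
Z = 0
B = 10 (B = Add(-3, 13) = 10)
Function('w')(U) = Mul(10, Pow(U, -1))
Mul(Function('w')(17), 52) = Mul(Mul(10, Pow(17, -1)), 52) = Mul(Mul(10, Rational(1, 17)), 52) = Mul(Rational(10, 17), 52) = Rational(520, 17)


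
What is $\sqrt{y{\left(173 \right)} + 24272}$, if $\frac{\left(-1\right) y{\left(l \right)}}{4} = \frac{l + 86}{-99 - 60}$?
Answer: $\frac{2 \sqrt{153446289}}{159} \approx 155.82$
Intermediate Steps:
$y{\left(l \right)} = \frac{344}{159} + \frac{4 l}{159}$ ($y{\left(l \right)} = - 4 \frac{l + 86}{-99 - 60} = - 4 \frac{86 + l}{-159} = - 4 \left(86 + l\right) \left(- \frac{1}{159}\right) = - 4 \left(- \frac{86}{159} - \frac{l}{159}\right) = \frac{344}{159} + \frac{4 l}{159}$)
$\sqrt{y{\left(173 \right)} + 24272} = \sqrt{\left(\frac{344}{159} + \frac{4}{159} \cdot 173\right) + 24272} = \sqrt{\left(\frac{344}{159} + \frac{692}{159}\right) + 24272} = \sqrt{\frac{1036}{159} + 24272} = \sqrt{\frac{3860284}{159}} = \frac{2 \sqrt{153446289}}{159}$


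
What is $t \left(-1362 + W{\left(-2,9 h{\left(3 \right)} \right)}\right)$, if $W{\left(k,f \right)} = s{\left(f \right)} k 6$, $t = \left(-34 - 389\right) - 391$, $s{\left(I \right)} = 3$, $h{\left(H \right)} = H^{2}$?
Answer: $1137972$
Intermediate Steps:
$t = -814$ ($t = -423 - 391 = -814$)
$W{\left(k,f \right)} = 18 k$ ($W{\left(k,f \right)} = 3 k 6 = 18 k$)
$t \left(-1362 + W{\left(-2,9 h{\left(3 \right)} \right)}\right) = - 814 \left(-1362 + 18 \left(-2\right)\right) = - 814 \left(-1362 - 36\right) = \left(-814\right) \left(-1398\right) = 1137972$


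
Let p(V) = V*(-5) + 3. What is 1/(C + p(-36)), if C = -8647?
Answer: -1/8464 ≈ -0.00011815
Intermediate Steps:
p(V) = 3 - 5*V (p(V) = -5*V + 3 = 3 - 5*V)
1/(C + p(-36)) = 1/(-8647 + (3 - 5*(-36))) = 1/(-8647 + (3 + 180)) = 1/(-8647 + 183) = 1/(-8464) = -1/8464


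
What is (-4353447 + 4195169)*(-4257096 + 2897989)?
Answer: 215116737746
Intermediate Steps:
(-4353447 + 4195169)*(-4257096 + 2897989) = -158278*(-1359107) = 215116737746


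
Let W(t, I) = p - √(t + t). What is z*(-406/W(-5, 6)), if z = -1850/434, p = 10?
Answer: 53650/341 + 5365*I*√10/341 ≈ 157.33 + 49.753*I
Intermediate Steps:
W(t, I) = 10 - √2*√t (W(t, I) = 10 - √(t + t) = 10 - √(2*t) = 10 - √2*√t)
z = -925/217 (z = -1850*1/434 = -925/217 ≈ -4.2627)
z*(-406/W(-5, 6)) = -(-53650)/(31*(10 - √2*√(-5))) = -(-53650)/(31*(10 - √2*I*√5)) = -(-53650)/(31*(10 - I*√10)) = 53650/(31*(10 - I*√10))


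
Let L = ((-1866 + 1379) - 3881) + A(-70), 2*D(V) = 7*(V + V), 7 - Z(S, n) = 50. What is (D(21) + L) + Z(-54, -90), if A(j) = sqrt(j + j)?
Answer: -4264 + 2*I*sqrt(35) ≈ -4264.0 + 11.832*I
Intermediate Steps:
A(j) = sqrt(2)*sqrt(j) (A(j) = sqrt(2*j) = sqrt(2)*sqrt(j))
Z(S, n) = -43 (Z(S, n) = 7 - 1*50 = 7 - 50 = -43)
D(V) = 7*V (D(V) = (7*(V + V))/2 = (7*(2*V))/2 = (14*V)/2 = 7*V)
L = -4368 + 2*I*sqrt(35) (L = ((-1866 + 1379) - 3881) + sqrt(2)*sqrt(-70) = (-487 - 3881) + sqrt(2)*(I*sqrt(70)) = -4368 + 2*I*sqrt(35) ≈ -4368.0 + 11.832*I)
(D(21) + L) + Z(-54, -90) = (7*21 + (-4368 + 2*I*sqrt(35))) - 43 = (147 + (-4368 + 2*I*sqrt(35))) - 43 = (-4221 + 2*I*sqrt(35)) - 43 = -4264 + 2*I*sqrt(35)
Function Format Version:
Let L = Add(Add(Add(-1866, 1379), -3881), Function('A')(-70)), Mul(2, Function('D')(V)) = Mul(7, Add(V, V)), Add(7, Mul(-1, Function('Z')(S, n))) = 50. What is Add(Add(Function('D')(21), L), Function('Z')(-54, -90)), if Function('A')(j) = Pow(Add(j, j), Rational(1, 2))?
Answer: Add(-4264, Mul(2, I, Pow(35, Rational(1, 2)))) ≈ Add(-4264.0, Mul(11.832, I))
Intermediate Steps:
Function('A')(j) = Mul(Pow(2, Rational(1, 2)), Pow(j, Rational(1, 2))) (Function('A')(j) = Pow(Mul(2, j), Rational(1, 2)) = Mul(Pow(2, Rational(1, 2)), Pow(j, Rational(1, 2))))
Function('Z')(S, n) = -43 (Function('Z')(S, n) = Add(7, Mul(-1, 50)) = Add(7, -50) = -43)
Function('D')(V) = Mul(7, V) (Function('D')(V) = Mul(Rational(1, 2), Mul(7, Add(V, V))) = Mul(Rational(1, 2), Mul(7, Mul(2, V))) = Mul(Rational(1, 2), Mul(14, V)) = Mul(7, V))
L = Add(-4368, Mul(2, I, Pow(35, Rational(1, 2)))) (L = Add(Add(Add(-1866, 1379), -3881), Mul(Pow(2, Rational(1, 2)), Pow(-70, Rational(1, 2)))) = Add(Add(-487, -3881), Mul(Pow(2, Rational(1, 2)), Mul(I, Pow(70, Rational(1, 2))))) = Add(-4368, Mul(2, I, Pow(35, Rational(1, 2)))) ≈ Add(-4368.0, Mul(11.832, I)))
Add(Add(Function('D')(21), L), Function('Z')(-54, -90)) = Add(Add(Mul(7, 21), Add(-4368, Mul(2, I, Pow(35, Rational(1, 2))))), -43) = Add(Add(147, Add(-4368, Mul(2, I, Pow(35, Rational(1, 2))))), -43) = Add(Add(-4221, Mul(2, I, Pow(35, Rational(1, 2)))), -43) = Add(-4264, Mul(2, I, Pow(35, Rational(1, 2))))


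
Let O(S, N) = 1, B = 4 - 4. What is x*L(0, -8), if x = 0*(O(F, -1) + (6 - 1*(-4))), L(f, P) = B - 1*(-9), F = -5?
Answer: 0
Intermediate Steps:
B = 0
L(f, P) = 9 (L(f, P) = 0 - 1*(-9) = 0 + 9 = 9)
x = 0 (x = 0*(1 + (6 - 1*(-4))) = 0*(1 + (6 + 4)) = 0*(1 + 10) = 0*11 = 0)
x*L(0, -8) = 0*9 = 0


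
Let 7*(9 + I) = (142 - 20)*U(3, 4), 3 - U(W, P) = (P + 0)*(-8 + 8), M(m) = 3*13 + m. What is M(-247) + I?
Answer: -1153/7 ≈ -164.71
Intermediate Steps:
M(m) = 39 + m
U(W, P) = 3 (U(W, P) = 3 - (P + 0)*(-8 + 8) = 3 - P*0 = 3 - 1*0 = 3 + 0 = 3)
I = 303/7 (I = -9 + ((142 - 20)*3)/7 = -9 + (122*3)/7 = -9 + (⅐)*366 = -9 + 366/7 = 303/7 ≈ 43.286)
M(-247) + I = (39 - 247) + 303/7 = -208 + 303/7 = -1153/7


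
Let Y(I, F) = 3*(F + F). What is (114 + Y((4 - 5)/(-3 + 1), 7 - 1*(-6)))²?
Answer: 36864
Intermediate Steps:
Y(I, F) = 6*F (Y(I, F) = 3*(2*F) = 6*F)
(114 + Y((4 - 5)/(-3 + 1), 7 - 1*(-6)))² = (114 + 6*(7 - 1*(-6)))² = (114 + 6*(7 + 6))² = (114 + 6*13)² = (114 + 78)² = 192² = 36864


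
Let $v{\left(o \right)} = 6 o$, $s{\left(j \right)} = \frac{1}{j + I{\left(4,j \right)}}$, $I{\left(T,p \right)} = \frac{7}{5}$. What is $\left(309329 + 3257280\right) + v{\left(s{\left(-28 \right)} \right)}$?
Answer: $\frac{474358967}{133} \approx 3.5666 \cdot 10^{6}$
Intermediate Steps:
$I{\left(T,p \right)} = \frac{7}{5}$ ($I{\left(T,p \right)} = 7 \cdot \frac{1}{5} = \frac{7}{5}$)
$s{\left(j \right)} = \frac{1}{\frac{7}{5} + j}$ ($s{\left(j \right)} = \frac{1}{j + \frac{7}{5}} = \frac{1}{\frac{7}{5} + j}$)
$\left(309329 + 3257280\right) + v{\left(s{\left(-28 \right)} \right)} = \left(309329 + 3257280\right) + 6 \frac{5}{7 + 5 \left(-28\right)} = 3566609 + 6 \frac{5}{7 - 140} = 3566609 + 6 \frac{5}{-133} = 3566609 + 6 \cdot 5 \left(- \frac{1}{133}\right) = 3566609 + 6 \left(- \frac{5}{133}\right) = 3566609 - \frac{30}{133} = \frac{474358967}{133}$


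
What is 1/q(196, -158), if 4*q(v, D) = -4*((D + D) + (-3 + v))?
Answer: 1/123 ≈ 0.0081301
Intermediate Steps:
q(v, D) = 3 - v - 2*D (q(v, D) = (-4*((D + D) + (-3 + v)))/4 = (-4*(2*D + (-3 + v)))/4 = (-4*(-3 + v + 2*D))/4 = (12 - 8*D - 4*v)/4 = 3 - v - 2*D)
1/q(196, -158) = 1/(3 - 1*196 - 2*(-158)) = 1/(3 - 196 + 316) = 1/123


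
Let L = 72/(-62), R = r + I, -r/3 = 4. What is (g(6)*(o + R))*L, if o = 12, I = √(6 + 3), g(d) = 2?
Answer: -216/31 ≈ -6.9677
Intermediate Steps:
r = -12 (r = -3*4 = -12)
I = 3 (I = √9 = 3)
R = -9 (R = -12 + 3 = -9)
L = -36/31 (L = 72*(-1/62) = -36/31 ≈ -1.1613)
(g(6)*(o + R))*L = (2*(12 - 9))*(-36/31) = (2*3)*(-36/31) = 6*(-36/31) = -216/31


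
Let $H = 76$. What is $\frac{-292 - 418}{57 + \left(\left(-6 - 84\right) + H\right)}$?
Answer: $- \frac{710}{43} \approx -16.512$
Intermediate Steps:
$\frac{-292 - 418}{57 + \left(\left(-6 - 84\right) + H\right)} = \frac{-292 - 418}{57 + \left(\left(-6 - 84\right) + 76\right)} = - \frac{710}{57 + \left(-90 + 76\right)} = - \frac{710}{57 - 14} = - \frac{710}{43}$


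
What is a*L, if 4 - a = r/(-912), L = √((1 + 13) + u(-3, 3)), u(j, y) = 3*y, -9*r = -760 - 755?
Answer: 11449*√23/2736 ≈ 20.069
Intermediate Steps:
r = 505/3 (r = -(-760 - 755)/9 = -⅑*(-1515) = 505/3 ≈ 168.33)
L = √23 (L = √((1 + 13) + 3*3) = √(14 + 9) = √23 ≈ 4.7958)
a = 11449/2736 (a = 4 - 505/(3*(-912)) = 4 - 505*(-1)/(3*912) = 4 - 1*(-505/2736) = 4 + 505/2736 = 11449/2736 ≈ 4.1846)
a*L = 11449*√23/2736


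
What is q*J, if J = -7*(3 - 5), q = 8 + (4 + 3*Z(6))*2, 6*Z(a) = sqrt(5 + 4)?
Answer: 266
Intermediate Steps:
Z(a) = 1/2 (Z(a) = sqrt(5 + 4)/6 = sqrt(9)/6 = (1/6)*3 = 1/2)
q = 19 (q = 8 + (4 + 3*(1/2))*2 = 8 + (4 + 3/2)*2 = 8 + (11/2)*2 = 8 + 11 = 19)
J = 14 (J = -7*(-2) = 14)
q*J = 19*14 = 266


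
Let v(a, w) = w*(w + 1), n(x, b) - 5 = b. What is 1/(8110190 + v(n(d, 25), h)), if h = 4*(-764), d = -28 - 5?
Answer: 1/17446270 ≈ 5.7319e-8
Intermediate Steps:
d = -33
h = -3056
n(x, b) = 5 + b
v(a, w) = w*(1 + w)
1/(8110190 + v(n(d, 25), h)) = 1/(8110190 - 3056*(1 - 3056)) = 1/(8110190 - 3056*(-3055)) = 1/(8110190 + 9336080) = 1/17446270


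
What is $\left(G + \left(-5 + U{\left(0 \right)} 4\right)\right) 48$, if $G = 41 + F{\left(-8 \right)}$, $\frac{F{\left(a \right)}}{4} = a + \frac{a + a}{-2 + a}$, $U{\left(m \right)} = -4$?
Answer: $- \frac{1344}{5} \approx -268.8$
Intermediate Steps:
$F{\left(a \right)} = 4 a + \frac{8 a}{-2 + a}$ ($F{\left(a \right)} = 4 \left(a + \frac{a + a}{-2 + a}\right) = 4 \left(a + \frac{2 a}{-2 + a}\right) = 4 a + \frac{8 a}{-2 + a}$)
$G = \frac{77}{5}$ ($G = 41 + \frac{4 \left(-8\right)^{2}}{-2 - 8} = 41 + 4 \cdot 64 \frac{1}{-10} = 41 + 4 \cdot 64 \left(- \frac{1}{10}\right) = 41 - \frac{128}{5} = \frac{77}{5} \approx 15.4$)
$\left(G + \left(-5 + U{\left(0 \right)} 4\right)\right) 48 = \left(\frac{77}{5} - 21\right) 48 = \left(- \frac{28}{5}\right) 48 = - \frac{1344}{5}$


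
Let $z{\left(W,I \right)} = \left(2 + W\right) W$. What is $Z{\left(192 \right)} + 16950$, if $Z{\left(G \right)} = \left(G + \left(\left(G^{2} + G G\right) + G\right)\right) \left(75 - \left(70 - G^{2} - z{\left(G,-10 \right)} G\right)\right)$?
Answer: $532753017270$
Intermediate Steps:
$z{\left(W,I \right)} = W \left(2 + W\right)$
$Z{\left(G \right)} = \left(2 G + 2 G^{2}\right) \left(5 + G^{2} + G^{2} \left(2 + G\right)\right)$ ($Z{\left(G \right)} = \left(G + \left(\left(G^{2} + G G\right) + G\right)\right) \left(75 - \left(70 - G^{2} - G \left(2 + G\right) G\right)\right) = \left(G + \left(\left(G^{2} + G^{2}\right) + G\right)\right) \left(75 - \left(70 - G^{2} - G^{2} \left(2 + G\right)\right)\right) = \left(G + \left(2 G^{2} + G\right)\right) \left(75 + \left(-70 + G^{2} + G^{2} \left(2 + G\right)\right)\right) = \left(G + \left(G + 2 G^{2}\right)\right) \left(5 + G^{2} + G^{2} \left(2 + G\right)\right) = \left(2 G + 2 G^{2}\right) \left(5 + G^{2} + G^{2} \left(2 + G\right)\right)$)
$Z{\left(192 \right)} + 16950 = 2 \cdot 192 \left(5 + 192^{4} + 3 \cdot 192^{2} + 4 \cdot 192^{3} + 5 \cdot 192\right) + 16950 = 2 \cdot 192 \left(5 + 1358954496 + 3 \cdot 36864 + 4 \cdot 7077888 + 960\right) + 16950 = 2 \cdot 192 \left(5 + 1358954496 + 110592 + 28311552 + 960\right) + 16950 = 2 \cdot 192 \cdot 1387377605 + 16950 = 532753000320 + 16950 = 532753017270$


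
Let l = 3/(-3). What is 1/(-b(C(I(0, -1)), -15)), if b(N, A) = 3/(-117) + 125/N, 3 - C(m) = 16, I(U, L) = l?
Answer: 39/376 ≈ 0.10372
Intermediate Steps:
l = -1 (l = 3*(-1/3) = -1)
I(U, L) = -1
C(m) = -13 (C(m) = 3 - 1*16 = 3 - 16 = -13)
b(N, A) = -1/39 + 125/N (b(N, A) = 3*(-1/117) + 125/N = -1/39 + 125/N)
1/(-b(C(I(0, -1)), -15)) = 1/(-(4875 - 1*(-13))/(39*(-13))) = 1/(-(-1)*(4875 + 13)/(39*13)) = 1/(-(-1)*4888/(39*13)) = 1/(-1*(-376/39)) = 1/(376/39) = 39/376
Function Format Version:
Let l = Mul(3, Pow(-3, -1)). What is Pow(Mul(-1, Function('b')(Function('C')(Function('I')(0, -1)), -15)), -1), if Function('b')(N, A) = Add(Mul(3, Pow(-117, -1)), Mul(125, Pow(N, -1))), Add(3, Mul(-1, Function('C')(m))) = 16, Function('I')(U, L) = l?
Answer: Rational(39, 376) ≈ 0.10372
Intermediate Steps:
l = -1 (l = Mul(3, Rational(-1, 3)) = -1)
Function('I')(U, L) = -1
Function('C')(m) = -13 (Function('C')(m) = Add(3, Mul(-1, 16)) = Add(3, -16) = -13)
Function('b')(N, A) = Add(Rational(-1, 39), Mul(125, Pow(N, -1))) (Function('b')(N, A) = Add(Mul(3, Rational(-1, 117)), Mul(125, Pow(N, -1))) = Add(Rational(-1, 39), Mul(125, Pow(N, -1))))
Pow(Mul(-1, Function('b')(Function('C')(Function('I')(0, -1)), -15)), -1) = Pow(Mul(-1, Mul(Rational(1, 39), Pow(-13, -1), Add(4875, Mul(-1, -13)))), -1) = Pow(Mul(-1, Mul(Rational(1, 39), Rational(-1, 13), Add(4875, 13))), -1) = Pow(Mul(-1, Mul(Rational(1, 39), Rational(-1, 13), 4888)), -1) = Pow(Mul(-1, Rational(-376, 39)), -1) = Pow(Rational(376, 39), -1) = Rational(39, 376)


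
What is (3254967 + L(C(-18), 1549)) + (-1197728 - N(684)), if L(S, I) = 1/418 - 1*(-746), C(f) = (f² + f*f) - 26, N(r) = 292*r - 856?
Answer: 777109235/418 ≈ 1.8591e+6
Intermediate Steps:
N(r) = -856 + 292*r
C(f) = -26 + 2*f² (C(f) = (f² + f²) - 26 = 2*f² - 26 = -26 + 2*f²)
L(S, I) = 311829/418 (L(S, I) = 1/418 + 746 = 311829/418)
(3254967 + L(C(-18), 1549)) + (-1197728 - N(684)) = (3254967 + 311829/418) + (-1197728 - (-856 + 292*684)) = 1360888035/418 + (-1197728 - (-856 + 199728)) = 1360888035/418 + (-1197728 - 1*198872) = 1360888035/418 + (-1197728 - 198872) = 1360888035/418 - 1396600 = 777109235/418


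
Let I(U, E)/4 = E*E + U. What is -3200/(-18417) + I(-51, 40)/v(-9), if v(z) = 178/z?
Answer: -513217994/1639113 ≈ -313.11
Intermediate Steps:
I(U, E) = 4*U + 4*E² (I(U, E) = 4*(E*E + U) = 4*(E² + U) = 4*(U + E²) = 4*U + 4*E²)
-3200/(-18417) + I(-51, 40)/v(-9) = -3200/(-18417) + (4*(-51) + 4*40²)/((178/(-9))) = -3200*(-1/18417) + (-204 + 4*1600)/((178*(-⅑))) = 3200/18417 + (-204 + 6400)/(-178/9) = 3200/18417 + 6196*(-9/178) = 3200/18417 - 27882/89 = -513217994/1639113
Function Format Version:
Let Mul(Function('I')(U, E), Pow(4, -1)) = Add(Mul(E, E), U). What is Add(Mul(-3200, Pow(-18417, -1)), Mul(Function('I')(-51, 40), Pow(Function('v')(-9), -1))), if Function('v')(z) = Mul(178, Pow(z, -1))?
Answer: Rational(-513217994, 1639113) ≈ -313.11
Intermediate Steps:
Function('I')(U, E) = Add(Mul(4, U), Mul(4, Pow(E, 2))) (Function('I')(U, E) = Mul(4, Add(Mul(E, E), U)) = Mul(4, Add(Pow(E, 2), U)) = Mul(4, Add(U, Pow(E, 2))) = Add(Mul(4, U), Mul(4, Pow(E, 2))))
Add(Mul(-3200, Pow(-18417, -1)), Mul(Function('I')(-51, 40), Pow(Function('v')(-9), -1))) = Add(Mul(-3200, Pow(-18417, -1)), Mul(Add(Mul(4, -51), Mul(4, Pow(40, 2))), Pow(Mul(178, Pow(-9, -1)), -1))) = Add(Mul(-3200, Rational(-1, 18417)), Mul(Add(-204, Mul(4, 1600)), Pow(Mul(178, Rational(-1, 9)), -1))) = Add(Rational(3200, 18417), Mul(Add(-204, 6400), Pow(Rational(-178, 9), -1))) = Add(Rational(3200, 18417), Mul(6196, Rational(-9, 178))) = Add(Rational(3200, 18417), Rational(-27882, 89)) = Rational(-513217994, 1639113)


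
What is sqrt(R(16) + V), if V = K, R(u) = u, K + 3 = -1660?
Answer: 3*I*sqrt(183) ≈ 40.583*I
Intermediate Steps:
K = -1663 (K = -3 - 1660 = -1663)
V = -1663
sqrt(R(16) + V) = sqrt(16 - 1663) = sqrt(-1647) = 3*I*sqrt(183)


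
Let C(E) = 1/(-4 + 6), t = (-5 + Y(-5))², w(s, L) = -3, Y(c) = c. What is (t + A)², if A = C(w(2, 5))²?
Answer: 160801/16 ≈ 10050.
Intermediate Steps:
t = 100 (t = (-5 - 5)² = (-10)² = 100)
C(E) = ½ (C(E) = 1/2 = ½)
A = ¼ (A = (½)² = ¼ ≈ 0.25000)
(t + A)² = (100 + ¼)² = (401/4)² = 160801/16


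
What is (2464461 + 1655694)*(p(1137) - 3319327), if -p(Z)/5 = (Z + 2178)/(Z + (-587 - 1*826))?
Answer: -1258182275826645/92 ≈ -1.3676e+13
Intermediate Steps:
p(Z) = -5*(2178 + Z)/(-1413 + Z) (p(Z) = -5*(Z + 2178)/(Z + (-587 - 1*826)) = -5*(2178 + Z)/(Z + (-587 - 826)) = -5*(2178 + Z)/(Z - 1413) = -5*(2178 + Z)/(-1413 + Z))
(2464461 + 1655694)*(p(1137) - 3319327) = (2464461 + 1655694)*(5*(-2178 - 1*1137)/(-1413 + 1137) - 3319327) = 4120155*(5*(-2178 - 1137)/(-276) - 3319327) = 4120155*(5*(-1/276)*(-3315) - 3319327) = 4120155*(5525/92 - 3319327) = 4120155*(-305372559/92) = -1258182275826645/92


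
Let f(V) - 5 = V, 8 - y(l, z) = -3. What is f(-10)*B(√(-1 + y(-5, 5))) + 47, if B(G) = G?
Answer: 47 - 5*√10 ≈ 31.189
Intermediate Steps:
y(l, z) = 11 (y(l, z) = 8 - 1*(-3) = 8 + 3 = 11)
f(V) = 5 + V
f(-10)*B(√(-1 + y(-5, 5))) + 47 = (5 - 10)*√(-1 + 11) + 47 = -5*√10 + 47 = 47 - 5*√10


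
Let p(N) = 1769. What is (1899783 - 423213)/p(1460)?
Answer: 1476570/1769 ≈ 834.69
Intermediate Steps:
(1899783 - 423213)/p(1460) = (1899783 - 423213)/1769 = 1476570*(1/1769) = 1476570/1769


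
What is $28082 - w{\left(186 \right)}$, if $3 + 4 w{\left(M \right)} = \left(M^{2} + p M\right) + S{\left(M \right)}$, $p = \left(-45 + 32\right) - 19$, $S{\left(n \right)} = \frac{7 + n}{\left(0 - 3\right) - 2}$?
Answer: $\frac{104657}{5} \approx 20931.0$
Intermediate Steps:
$S{\left(n \right)} = - \frac{7}{5} - \frac{n}{5}$ ($S{\left(n \right)} = \frac{7 + n}{-3 - 2} = \frac{7 + n}{-5} = \left(7 + n\right) \left(- \frac{1}{5}\right) = - \frac{7}{5} - \frac{n}{5}$)
$p = -32$ ($p = -13 - 19 = -32$)
$w{\left(M \right)} = - \frac{11}{10} - \frac{161 M}{20} + \frac{M^{2}}{4}$ ($w{\left(M \right)} = - \frac{3}{4} + \frac{\left(M^{2} - 32 M\right) - \left(\frac{7}{5} + \frac{M}{5}\right)}{4} = - \frac{3}{4} + \frac{- \frac{7}{5} + M^{2} - \frac{161 M}{5}}{4} = - \frac{3}{4} - \left(\frac{7}{20} - \frac{M^{2}}{4} + \frac{161 M}{20}\right) = - \frac{11}{10} - \frac{161 M}{20} + \frac{M^{2}}{4}$)
$28082 - w{\left(186 \right)} = 28082 - \left(- \frac{11}{10} - \frac{14973}{10} + \frac{186^{2}}{4}\right) = 28082 - \left(- \frac{11}{10} - \frac{14973}{10} + \frac{1}{4} \cdot 34596\right) = 28082 - \left(- \frac{11}{10} - \frac{14973}{10} + 8649\right) = 28082 - \frac{35753}{5} = \frac{104657}{5}$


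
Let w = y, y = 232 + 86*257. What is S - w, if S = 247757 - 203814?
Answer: 21609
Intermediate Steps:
y = 22334 (y = 232 + 22102 = 22334)
w = 22334
S = 43943
S - w = 43943 - 1*22334 = 43943 - 22334 = 21609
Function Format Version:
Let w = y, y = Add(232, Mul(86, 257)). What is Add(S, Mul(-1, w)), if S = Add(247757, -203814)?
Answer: 21609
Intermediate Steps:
y = 22334 (y = Add(232, 22102) = 22334)
w = 22334
S = 43943
Add(S, Mul(-1, w)) = Add(43943, Mul(-1, 22334)) = Add(43943, -22334) = 21609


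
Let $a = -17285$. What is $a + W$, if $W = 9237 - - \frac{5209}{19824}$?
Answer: $- \frac{159538343}{19824} \approx -8047.7$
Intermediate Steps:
$W = \frac{183119497}{19824}$ ($W = 9237 - \left(-5209\right) \frac{1}{19824} = 9237 - - \frac{5209}{19824} = 9237 + \frac{5209}{19824} = \frac{183119497}{19824} \approx 9237.3$)
$a + W = -17285 + \frac{183119497}{19824} = - \frac{159538343}{19824}$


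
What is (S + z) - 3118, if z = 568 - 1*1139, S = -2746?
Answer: -6435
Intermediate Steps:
z = -571 (z = 568 - 1139 = -571)
(S + z) - 3118 = (-2746 - 571) - 3118 = -3317 - 3118 = -6435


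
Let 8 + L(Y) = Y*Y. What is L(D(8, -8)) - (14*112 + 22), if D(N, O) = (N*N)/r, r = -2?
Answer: -574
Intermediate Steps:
D(N, O) = -N**2/2 (D(N, O) = (N*N)/(-2) = N**2*(-1/2) = -N**2/2)
L(Y) = -8 + Y**2 (L(Y) = -8 + Y*Y = -8 + Y**2)
L(D(8, -8)) - (14*112 + 22) = (-8 + (-1/2*8**2)**2) - (14*112 + 22) = (-8 + (-1/2*64)**2) - (1568 + 22) = (-8 + (-32)**2) - 1*1590 = (-8 + 1024) - 1590 = 1016 - 1590 = -574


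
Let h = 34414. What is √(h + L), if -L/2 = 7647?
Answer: 4*√1195 ≈ 138.28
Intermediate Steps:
L = -15294 (L = -2*7647 = -15294)
√(h + L) = √(34414 - 15294) = √19120 = 4*√1195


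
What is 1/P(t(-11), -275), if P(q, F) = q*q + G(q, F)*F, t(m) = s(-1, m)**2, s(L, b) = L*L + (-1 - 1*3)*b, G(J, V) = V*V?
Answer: -1/16696250 ≈ -5.9894e-8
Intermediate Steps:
G(J, V) = V**2
s(L, b) = L**2 - 4*b (s(L, b) = L**2 + (-1 - 3)*b = L**2 - 4*b)
t(m) = (1 - 4*m)**2 (t(m) = ((-1)**2 - 4*m)**2 = (1 - 4*m)**2)
P(q, F) = F**3 + q**2 (P(q, F) = q*q + F**2*F = q**2 + F**3 = F**3 + q**2)
1/P(t(-11), -275) = 1/((-275)**3 + ((-1 + 4*(-11))**2)**2) = 1/(-20796875 + ((-1 - 44)**2)**2) = 1/(-20796875 + ((-45)**2)**2) = 1/(-20796875 + 2025**2) = 1/(-20796875 + 4100625) = 1/(-16696250) = -1/16696250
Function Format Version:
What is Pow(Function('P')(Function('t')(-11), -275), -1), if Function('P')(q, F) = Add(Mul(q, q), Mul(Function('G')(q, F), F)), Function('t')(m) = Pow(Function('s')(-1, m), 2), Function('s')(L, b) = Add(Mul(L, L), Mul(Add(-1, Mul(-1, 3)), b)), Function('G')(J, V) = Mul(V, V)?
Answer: Rational(-1, 16696250) ≈ -5.9894e-8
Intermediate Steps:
Function('G')(J, V) = Pow(V, 2)
Function('s')(L, b) = Add(Pow(L, 2), Mul(-4, b)) (Function('s')(L, b) = Add(Pow(L, 2), Mul(Add(-1, -3), b)) = Add(Pow(L, 2), Mul(-4, b)))
Function('t')(m) = Pow(Add(1, Mul(-4, m)), 2) (Function('t')(m) = Pow(Add(Pow(-1, 2), Mul(-4, m)), 2) = Pow(Add(1, Mul(-4, m)), 2))
Function('P')(q, F) = Add(Pow(F, 3), Pow(q, 2)) (Function('P')(q, F) = Add(Mul(q, q), Mul(Pow(F, 2), F)) = Add(Pow(q, 2), Pow(F, 3)) = Add(Pow(F, 3), Pow(q, 2)))
Pow(Function('P')(Function('t')(-11), -275), -1) = Pow(Add(Pow(-275, 3), Pow(Pow(Add(-1, Mul(4, -11)), 2), 2)), -1) = Pow(Add(-20796875, Pow(Pow(Add(-1, -44), 2), 2)), -1) = Pow(Add(-20796875, Pow(Pow(-45, 2), 2)), -1) = Pow(Add(-20796875, Pow(2025, 2)), -1) = Pow(Add(-20796875, 4100625), -1) = Pow(-16696250, -1) = Rational(-1, 16696250)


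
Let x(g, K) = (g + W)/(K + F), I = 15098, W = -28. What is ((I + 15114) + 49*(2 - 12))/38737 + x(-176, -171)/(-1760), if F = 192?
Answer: 92202289/119309960 ≈ 0.77280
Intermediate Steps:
x(g, K) = (-28 + g)/(192 + K) (x(g, K) = (g - 28)/(K + 192) = (-28 + g)/(192 + K))
((I + 15114) + 49*(2 - 12))/38737 + x(-176, -171)/(-1760) = ((15098 + 15114) + 49*(2 - 12))/38737 + ((-28 - 176)/(192 - 171))/(-1760) = (30212 + 49*(-10))*(1/38737) + (-204/21)*(-1/1760) = (30212 - 490)*(1/38737) + ((1/21)*(-204))*(-1/1760) = 29722*(1/38737) - 68/7*(-1/1760) = 29722/38737 + 17/3080 = 92202289/119309960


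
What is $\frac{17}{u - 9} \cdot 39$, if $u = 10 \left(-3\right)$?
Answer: $-17$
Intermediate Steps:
$u = -30$
$\frac{17}{u - 9} \cdot 39 = \frac{17}{-30 - 9} \cdot 39 = \frac{17}{-39} \cdot 39 = 17 \left(- \frac{1}{39}\right) 39 = \left(- \frac{17}{39}\right) 39 = -17$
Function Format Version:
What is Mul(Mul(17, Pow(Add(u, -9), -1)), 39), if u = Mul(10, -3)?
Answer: -17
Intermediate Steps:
u = -30
Mul(Mul(17, Pow(Add(u, -9), -1)), 39) = Mul(Mul(17, Pow(Add(-30, -9), -1)), 39) = Mul(Mul(17, Pow(-39, -1)), 39) = Mul(Mul(17, Rational(-1, 39)), 39) = Mul(Rational(-17, 39), 39) = -17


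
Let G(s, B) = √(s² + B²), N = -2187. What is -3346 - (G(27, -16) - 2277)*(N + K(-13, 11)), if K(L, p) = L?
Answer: -5012746 + 2200*√985 ≈ -4.9437e+6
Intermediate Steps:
G(s, B) = √(B² + s²)
-3346 - (G(27, -16) - 2277)*(N + K(-13, 11)) = -3346 - (√((-16)² + 27²) - 2277)*(-2187 - 13) = -3346 - (√(256 + 729) - 2277)*(-2200) = -3346 - (√985 - 2277)*(-2200) = -3346 - (-2277 + √985)*(-2200) = -3346 - (5009400 - 2200*√985) = -3346 + (-5009400 + 2200*√985) = -5012746 + 2200*√985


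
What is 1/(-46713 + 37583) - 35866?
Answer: -327456581/9130 ≈ -35866.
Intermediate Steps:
1/(-46713 + 37583) - 35866 = 1/(-9130) - 35866 = -1/9130 - 35866 = -327456581/9130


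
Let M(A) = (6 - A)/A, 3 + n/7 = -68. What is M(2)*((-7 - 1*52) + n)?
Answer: -1112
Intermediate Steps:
n = -497 (n = -21 + 7*(-68) = -21 - 476 = -497)
M(A) = (6 - A)/A
M(2)*((-7 - 1*52) + n) = ((6 - 1*2)/2)*((-7 - 1*52) - 497) = ((6 - 2)/2)*((-7 - 52) - 497) = ((½)*4)*(-59 - 497) = 2*(-556) = -1112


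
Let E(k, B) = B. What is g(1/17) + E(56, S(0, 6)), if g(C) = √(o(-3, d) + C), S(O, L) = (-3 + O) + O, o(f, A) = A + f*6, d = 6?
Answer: -3 + I*√3451/17 ≈ -3.0 + 3.4556*I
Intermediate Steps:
o(f, A) = A + 6*f
S(O, L) = -3 + 2*O
g(C) = √(-12 + C) (g(C) = √((6 + 6*(-3)) + C) = √((6 - 18) + C) = √(-12 + C))
g(1/17) + E(56, S(0, 6)) = √(-12 + 1/17) + (-3 + 2*0) = √(-12 + 1/17) + (-3 + 0) = √(-203/17) - 3 = I*√3451/17 - 3 = -3 + I*√3451/17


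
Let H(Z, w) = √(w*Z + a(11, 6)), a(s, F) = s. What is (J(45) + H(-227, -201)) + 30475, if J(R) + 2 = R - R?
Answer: 30473 + √45638 ≈ 30687.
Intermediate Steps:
H(Z, w) = √(11 + Z*w) (H(Z, w) = √(w*Z + 11) = √(Z*w + 11) = √(11 + Z*w))
J(R) = -2 (J(R) = -2 + (R - R) = -2 + 0 = -2)
(J(45) + H(-227, -201)) + 30475 = (-2 + √(11 - 227*(-201))) + 30475 = (-2 + √(11 + 45627)) + 30475 = (-2 + √45638) + 30475 = 30473 + √45638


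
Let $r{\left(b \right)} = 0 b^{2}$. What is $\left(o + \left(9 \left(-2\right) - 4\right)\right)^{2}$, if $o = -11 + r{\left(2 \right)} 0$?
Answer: $1089$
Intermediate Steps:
$r{\left(b \right)} = 0$
$o = -11$ ($o = -11 + 0 \cdot 0 = -11 + 0 = -11$)
$\left(o + \left(9 \left(-2\right) - 4\right)\right)^{2} = \left(-11 + \left(9 \left(-2\right) - 4\right)\right)^{2} = \left(-11 - 22\right)^{2} = \left(-33\right)^{2} = 1089$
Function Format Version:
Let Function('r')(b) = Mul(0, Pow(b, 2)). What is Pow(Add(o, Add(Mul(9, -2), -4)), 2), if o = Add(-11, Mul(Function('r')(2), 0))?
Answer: 1089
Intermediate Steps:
Function('r')(b) = 0
o = -11 (o = Add(-11, Mul(0, 0)) = Add(-11, 0) = -11)
Pow(Add(o, Add(Mul(9, -2), -4)), 2) = Pow(Add(-11, Add(Mul(9, -2), -4)), 2) = Pow(Add(-11, Add(-18, -4)), 2) = Pow(Add(-11, -22), 2) = Pow(-33, 2) = 1089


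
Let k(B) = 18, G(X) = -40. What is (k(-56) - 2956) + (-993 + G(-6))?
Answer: -3971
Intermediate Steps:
(k(-56) - 2956) + (-993 + G(-6)) = (18 - 2956) + (-993 - 40) = -2938 - 1033 = -3971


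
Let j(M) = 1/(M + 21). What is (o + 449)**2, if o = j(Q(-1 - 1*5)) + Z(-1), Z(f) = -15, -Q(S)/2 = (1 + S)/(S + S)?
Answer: 2758350400/14641 ≈ 1.8840e+5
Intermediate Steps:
Q(S) = -(1 + S)/S (Q(S) = -2*(1 + S)/(S + S) = -2*(1 + S)/(2*S) = -2*(1 + S)*1/(2*S) = -(1 + S)/S)
j(M) = 1/(21 + M)
o = -1809/121 (o = 1/(21 + (-1 - (-1 - 1*5))/(-1 - 1*5)) - 15 = 1/(21 + (-1 - (-1 - 5))/(-1 - 5)) - 15 = 1/(21 + (-1 - 1*(-6))/(-6)) - 15 = 1/(21 - (-1 + 6)/6) - 15 = 1/(21 - 1/6*5) - 15 = 1/(21 - 5/6) - 15 = 1/(121/6) - 15 = 6/121 - 15 = -1809/121 ≈ -14.950)
(o + 449)**2 = (-1809/121 + 449)**2 = (52520/121)**2 = 2758350400/14641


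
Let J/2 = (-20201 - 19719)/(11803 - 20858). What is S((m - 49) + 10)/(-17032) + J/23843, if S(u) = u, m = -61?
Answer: 1147483569/183859047634 ≈ 0.0062411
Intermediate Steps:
J = 15968/1811 (J = 2*((-20201 - 19719)/(11803 - 20858)) = 2*(-39920/(-9055)) = 2*(-39920*(-1/9055)) = 2*(7984/1811) = 15968/1811 ≈ 8.8172)
S((m - 49) + 10)/(-17032) + J/23843 = ((-61 - 49) + 10)/(-17032) + (15968/1811)/23843 = (-110 + 10)*(-1/17032) + (15968/1811)*(1/23843) = -100*(-1/17032) + 15968/43179673 = 25/4258 + 15968/43179673 = 1147483569/183859047634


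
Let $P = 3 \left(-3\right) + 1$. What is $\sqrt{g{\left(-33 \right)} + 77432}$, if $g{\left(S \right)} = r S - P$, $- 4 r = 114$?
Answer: $\frac{\sqrt{313522}}{2} \approx 279.97$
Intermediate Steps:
$r = - \frac{57}{2}$ ($r = \left(- \frac{1}{4}\right) 114 = - \frac{57}{2} \approx -28.5$)
$P = -8$ ($P = -9 + 1 = -8$)
$g{\left(S \right)} = 8 - \frac{57 S}{2}$ ($g{\left(S \right)} = - \frac{57 S}{2} - -8 = - \frac{57 S}{2} + 8 = 8 - \frac{57 S}{2}$)
$\sqrt{g{\left(-33 \right)} + 77432} = \sqrt{\left(8 - - \frac{1881}{2}\right) + 77432} = \sqrt{\left(8 + \frac{1881}{2}\right) + 77432} = \sqrt{\frac{1897}{2} + 77432} = \sqrt{\frac{156761}{2}} = \frac{\sqrt{313522}}{2}$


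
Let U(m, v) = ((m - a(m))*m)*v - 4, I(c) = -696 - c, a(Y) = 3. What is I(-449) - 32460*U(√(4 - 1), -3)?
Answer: 421733 - 292140*√3 ≈ -84268.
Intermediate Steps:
U(m, v) = -4 + m*v*(-3 + m) (U(m, v) = ((m - 1*3)*m)*v - 4 = ((m - 3)*m)*v - 4 = ((-3 + m)*m)*v - 4 = (m*(-3 + m))*v - 4 = m*v*(-3 + m) - 4 = -4 + m*v*(-3 + m))
I(-449) - 32460*U(√(4 - 1), -3) = (-696 - 1*(-449)) - 32460*(-4 - 3*(√(4 - 1))² - 3*√(4 - 1)*(-3)) = (-696 + 449) - 32460*(-4 - 3*(√3)² - 3*√3*(-3)) = -247 - 32460*(-4 - 3*3 + 9*√3) = -247 - 32460*(-4 - 9 + 9*√3) = -247 - 32460*(-13 + 9*√3) = -247 + (421980 - 292140*√3) = 421733 - 292140*√3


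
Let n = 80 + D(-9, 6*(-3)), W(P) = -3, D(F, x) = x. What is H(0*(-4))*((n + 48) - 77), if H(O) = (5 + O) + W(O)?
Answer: 66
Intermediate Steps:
n = 62 (n = 80 + 6*(-3) = 80 - 18 = 62)
H(O) = 2 + O (H(O) = (5 + O) - 3 = 2 + O)
H(0*(-4))*((n + 48) - 77) = (2 + 0*(-4))*((62 + 48) - 77) = (2 + 0)*(110 - 77) = 2*33 = 66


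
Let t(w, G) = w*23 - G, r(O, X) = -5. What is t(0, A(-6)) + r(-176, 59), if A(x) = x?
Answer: 1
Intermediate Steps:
t(w, G) = -G + 23*w (t(w, G) = 23*w - G = -G + 23*w)
t(0, A(-6)) + r(-176, 59) = (-1*(-6) + 23*0) - 5 = (6 + 0) - 5 = 6 - 5 = 1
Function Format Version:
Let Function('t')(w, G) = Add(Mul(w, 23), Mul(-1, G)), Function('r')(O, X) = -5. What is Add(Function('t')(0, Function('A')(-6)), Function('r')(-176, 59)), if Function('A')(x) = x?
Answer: 1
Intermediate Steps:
Function('t')(w, G) = Add(Mul(-1, G), Mul(23, w)) (Function('t')(w, G) = Add(Mul(23, w), Mul(-1, G)) = Add(Mul(-1, G), Mul(23, w)))
Add(Function('t')(0, Function('A')(-6)), Function('r')(-176, 59)) = Add(Add(Mul(-1, -6), Mul(23, 0)), -5) = Add(Add(6, 0), -5) = Add(6, -5) = 1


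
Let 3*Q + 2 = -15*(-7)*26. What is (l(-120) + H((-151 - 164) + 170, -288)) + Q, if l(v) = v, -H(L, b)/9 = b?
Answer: 10144/3 ≈ 3381.3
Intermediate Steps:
Q = 2728/3 (Q = -⅔ + (-15*(-7)*26)/3 = -⅔ + (105*26)/3 = -⅔ + (⅓)*2730 = -⅔ + 910 = 2728/3 ≈ 909.33)
H(L, b) = -9*b
(l(-120) + H((-151 - 164) + 170, -288)) + Q = (-120 - 9*(-288)) + 2728/3 = (-120 + 2592) + 2728/3 = 2472 + 2728/3 = 10144/3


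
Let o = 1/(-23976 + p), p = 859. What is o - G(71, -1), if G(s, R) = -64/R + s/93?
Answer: -139233784/2149881 ≈ -64.763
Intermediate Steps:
o = -1/23117 (o = 1/(-23976 + 859) = 1/(-23117) = -1/23117 ≈ -4.3258e-5)
G(s, R) = -64/R + s/93 (G(s, R) = -64/R + s*(1/93) = -64/R + s/93)
o - G(71, -1) = -1/23117 - (-64/(-1) + (1/93)*71) = -1/23117 - (-64*(-1) + 71/93) = -1/23117 - (64 + 71/93) = -1/23117 - 1*6023/93 = -1/23117 - 6023/93 = -139233784/2149881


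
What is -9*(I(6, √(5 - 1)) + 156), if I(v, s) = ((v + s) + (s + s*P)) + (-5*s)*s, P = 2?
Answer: -1350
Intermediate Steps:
I(v, s) = v - 5*s² + 4*s (I(v, s) = ((v + s) + (s + s*2)) + (-5*s)*s = ((s + v) + (s + 2*s)) - 5*s² = ((s + v) + 3*s) - 5*s² = (v + 4*s) - 5*s² = v - 5*s² + 4*s)
-9*(I(6, √(5 - 1)) + 156) = -9*((6 - 5*(√(5 - 1))² + 4*√(5 - 1)) + 156) = -9*((6 - 5*(√4)² + 4*√4) + 156) = -9*((6 - 5*2² + 4*2) + 156) = -9*((6 - 5*4 + 8) + 156) = -9*((6 - 20 + 8) + 156) = -9*(-6 + 156) = -9*150 = -1350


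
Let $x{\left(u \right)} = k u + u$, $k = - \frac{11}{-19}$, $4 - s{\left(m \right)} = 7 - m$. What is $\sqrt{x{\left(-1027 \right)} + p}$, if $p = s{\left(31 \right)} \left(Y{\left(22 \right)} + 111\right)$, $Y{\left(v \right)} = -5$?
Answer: $\frac{\sqrt{486058}}{19} \approx 36.694$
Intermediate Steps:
$s{\left(m \right)} = -3 + m$ ($s{\left(m \right)} = 4 - \left(7 - m\right) = 4 + \left(-7 + m\right) = -3 + m$)
$k = \frac{11}{19}$ ($k = \left(-11\right) \left(- \frac{1}{19}\right) = \frac{11}{19} \approx 0.57895$)
$x{\left(u \right)} = \frac{30 u}{19}$ ($x{\left(u \right)} = \frac{11 u}{19} + u = \frac{30 u}{19}$)
$p = 2968$ ($p = \left(-3 + 31\right) \left(-5 + 111\right) = 28 \cdot 106 = 2968$)
$\sqrt{x{\left(-1027 \right)} + p} = \sqrt{\frac{30}{19} \left(-1027\right) + 2968} = \sqrt{- \frac{30810}{19} + 2968} = \sqrt{\frac{25582}{19}} = \frac{\sqrt{486058}}{19}$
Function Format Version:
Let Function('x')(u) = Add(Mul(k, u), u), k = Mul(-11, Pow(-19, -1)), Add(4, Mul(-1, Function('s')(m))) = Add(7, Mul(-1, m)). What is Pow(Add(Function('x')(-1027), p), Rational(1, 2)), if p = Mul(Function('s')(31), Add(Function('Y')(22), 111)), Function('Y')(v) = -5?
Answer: Mul(Rational(1, 19), Pow(486058, Rational(1, 2))) ≈ 36.694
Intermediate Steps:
Function('s')(m) = Add(-3, m) (Function('s')(m) = Add(4, Mul(-1, Add(7, Mul(-1, m)))) = Add(4, Add(-7, m)) = Add(-3, m))
k = Rational(11, 19) (k = Mul(-11, Rational(-1, 19)) = Rational(11, 19) ≈ 0.57895)
Function('x')(u) = Mul(Rational(30, 19), u) (Function('x')(u) = Add(Mul(Rational(11, 19), u), u) = Mul(Rational(30, 19), u))
p = 2968 (p = Mul(Add(-3, 31), Add(-5, 111)) = Mul(28, 106) = 2968)
Pow(Add(Function('x')(-1027), p), Rational(1, 2)) = Pow(Add(Mul(Rational(30, 19), -1027), 2968), Rational(1, 2)) = Pow(Add(Rational(-30810, 19), 2968), Rational(1, 2)) = Pow(Rational(25582, 19), Rational(1, 2)) = Mul(Rational(1, 19), Pow(486058, Rational(1, 2)))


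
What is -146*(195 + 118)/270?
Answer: -22849/135 ≈ -169.25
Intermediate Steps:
-146*(195 + 118)/270 = -45698/270 = -146*313/270 = -22849/135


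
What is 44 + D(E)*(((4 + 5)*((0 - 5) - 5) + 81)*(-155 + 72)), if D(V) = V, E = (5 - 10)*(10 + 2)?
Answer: -44776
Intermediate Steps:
E = -60 (E = -5*12 = -60)
44 + D(E)*(((4 + 5)*((0 - 5) - 5) + 81)*(-155 + 72)) = 44 - 60*((4 + 5)*((0 - 5) - 5) + 81)*(-155 + 72) = 44 - 60*(9*(-5 - 5) + 81)*(-83) = 44 - 60*(9*(-10) + 81)*(-83) = 44 - 60*(-90 + 81)*(-83) = 44 - (-540)*(-83) = 44 - 60*747 = 44 - 44820 = -44776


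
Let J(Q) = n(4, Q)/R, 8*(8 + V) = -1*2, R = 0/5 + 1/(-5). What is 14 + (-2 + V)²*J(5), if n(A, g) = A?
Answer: -8349/4 ≈ -2087.3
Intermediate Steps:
R = -⅕ (R = 0*(⅕) + 1*(-⅕) = 0 - ⅕ = -⅕ ≈ -0.20000)
V = -33/4 (V = -8 + (-1*2)/8 = -8 + (⅛)*(-2) = -8 - ¼ = -33/4 ≈ -8.2500)
J(Q) = -20 (J(Q) = 4/(-⅕) = 4*(-5) = -20)
14 + (-2 + V)²*J(5) = 14 + (-2 - 33/4)²*(-20) = 14 + (-41/4)²*(-20) = 14 + (1681/16)*(-20) = 14 - 8405/4 = -8349/4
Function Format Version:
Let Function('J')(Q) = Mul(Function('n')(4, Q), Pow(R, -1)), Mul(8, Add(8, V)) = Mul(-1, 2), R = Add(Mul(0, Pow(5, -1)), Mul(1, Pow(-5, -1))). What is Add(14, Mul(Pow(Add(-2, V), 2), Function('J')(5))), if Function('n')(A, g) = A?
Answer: Rational(-8349, 4) ≈ -2087.3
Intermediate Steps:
R = Rational(-1, 5) (R = Add(Mul(0, Rational(1, 5)), Mul(1, Rational(-1, 5))) = Add(0, Rational(-1, 5)) = Rational(-1, 5) ≈ -0.20000)
V = Rational(-33, 4) (V = Add(-8, Mul(Rational(1, 8), Mul(-1, 2))) = Add(-8, Mul(Rational(1, 8), -2)) = Add(-8, Rational(-1, 4)) = Rational(-33, 4) ≈ -8.2500)
Function('J')(Q) = -20 (Function('J')(Q) = Mul(4, Pow(Rational(-1, 5), -1)) = Mul(4, -5) = -20)
Add(14, Mul(Pow(Add(-2, V), 2), Function('J')(5))) = Add(14, Mul(Pow(Add(-2, Rational(-33, 4)), 2), -20)) = Add(14, Mul(Pow(Rational(-41, 4), 2), -20)) = Add(14, Mul(Rational(1681, 16), -20)) = Add(14, Rational(-8405, 4)) = Rational(-8349, 4)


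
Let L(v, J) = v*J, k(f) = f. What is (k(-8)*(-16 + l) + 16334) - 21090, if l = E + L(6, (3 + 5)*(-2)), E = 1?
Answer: -3868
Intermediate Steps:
L(v, J) = J*v
l = -95 (l = 1 + ((3 + 5)*(-2))*6 = 1 + (8*(-2))*6 = 1 - 16*6 = 1 - 96 = -95)
(k(-8)*(-16 + l) + 16334) - 21090 = (-8*(-16 - 95) + 16334) - 21090 = (-8*(-111) + 16334) - 21090 = (888 + 16334) - 21090 = 17222 - 21090 = -3868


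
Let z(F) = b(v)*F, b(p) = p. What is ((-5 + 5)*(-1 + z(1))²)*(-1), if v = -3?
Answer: 0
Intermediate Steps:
z(F) = -3*F
((-5 + 5)*(-1 + z(1))²)*(-1) = ((-5 + 5)*(-1 - 3*1)²)*(-1) = (0*(-1 - 3)²)*(-1) = (0*(-4)²)*(-1) = (0*16)*(-1) = 0*(-1) = 0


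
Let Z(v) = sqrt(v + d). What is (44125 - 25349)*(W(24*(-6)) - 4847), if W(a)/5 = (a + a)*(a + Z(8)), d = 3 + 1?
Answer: 3802384088 - 54074880*sqrt(3) ≈ 3.7087e+9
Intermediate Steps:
d = 4
Z(v) = sqrt(4 + v) (Z(v) = sqrt(v + 4) = sqrt(4 + v))
W(a) = 10*a*(a + 2*sqrt(3)) (W(a) = 5*((a + a)*(a + sqrt(4 + 8))) = 5*((2*a)*(a + sqrt(12))) = 5*((2*a)*(a + 2*sqrt(3))) = 5*(2*a*(a + 2*sqrt(3))) = 10*a*(a + 2*sqrt(3)))
(44125 - 25349)*(W(24*(-6)) - 4847) = (44125 - 25349)*(10*(24*(-6))*(24*(-6) + 2*sqrt(3)) - 4847) = 18776*(10*(-144)*(-144 + 2*sqrt(3)) - 4847) = 18776*((207360 - 2880*sqrt(3)) - 4847) = 18776*(202513 - 2880*sqrt(3)) = 3802384088 - 54074880*sqrt(3)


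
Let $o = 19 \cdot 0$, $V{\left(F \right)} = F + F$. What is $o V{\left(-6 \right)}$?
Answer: $0$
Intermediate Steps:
$V{\left(F \right)} = 2 F$
$o = 0$
$o V{\left(-6 \right)} = 0 \cdot 2 \left(-6\right) = 0 \left(-12\right) = 0$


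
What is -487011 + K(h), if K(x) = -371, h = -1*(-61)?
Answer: -487382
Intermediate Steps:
h = 61
-487011 + K(h) = -487011 - 371 = -487382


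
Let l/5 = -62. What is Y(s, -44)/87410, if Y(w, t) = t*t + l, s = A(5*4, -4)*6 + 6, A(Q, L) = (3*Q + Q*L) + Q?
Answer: 813/43705 ≈ 0.018602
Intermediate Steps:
l = -310 (l = 5*(-62) = -310)
A(Q, L) = 4*Q + L*Q (A(Q, L) = (3*Q + L*Q) + Q = 4*Q + L*Q)
s = 6 (s = ((5*4)*(4 - 4))*6 + 6 = (20*0)*6 + 6 = 0*6 + 6 = 0 + 6 = 6)
Y(w, t) = -310 + t² (Y(w, t) = t*t - 310 = t² - 310 = -310 + t²)
Y(s, -44)/87410 = (-310 + (-44)²)/87410 = (-310 + 1936)*(1/87410) = 1626*(1/87410) = 813/43705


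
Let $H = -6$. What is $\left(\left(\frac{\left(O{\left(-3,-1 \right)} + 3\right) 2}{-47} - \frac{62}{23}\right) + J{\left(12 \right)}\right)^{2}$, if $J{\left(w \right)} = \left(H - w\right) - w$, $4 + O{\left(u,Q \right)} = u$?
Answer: $\frac{1236225600}{1168561} \approx 1057.9$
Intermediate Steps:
$O{\left(u,Q \right)} = -4 + u$
$J{\left(w \right)} = -6 - 2 w$ ($J{\left(w \right)} = \left(-6 - w\right) - w = -6 - 2 w$)
$\left(\left(\frac{\left(O{\left(-3,-1 \right)} + 3\right) 2}{-47} - \frac{62}{23}\right) + J{\left(12 \right)}\right)^{2} = \left(\left(\frac{\left(\left(-4 - 3\right) + 3\right) 2}{-47} - \frac{62}{23}\right) - 30\right)^{2} = \left(\left(\left(-7 + 3\right) 2 \left(- \frac{1}{47}\right) - \frac{62}{23}\right) - 30\right)^{2} = \left(\left(\left(-4\right) 2 \left(- \frac{1}{47}\right) - \frac{62}{23}\right) - 30\right)^{2} = \left(\left(\left(-8\right) \left(- \frac{1}{47}\right) - \frac{62}{23}\right) - 30\right)^{2} = \left(\left(\frac{8}{47} - \frac{62}{23}\right) - 30\right)^{2} = \left(- \frac{2730}{1081} - 30\right)^{2} = \left(- \frac{35160}{1081}\right)^{2} = \frac{1236225600}{1168561}$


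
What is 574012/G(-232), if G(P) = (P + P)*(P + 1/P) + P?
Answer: 287006/53709 ≈ 5.3437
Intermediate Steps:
G(P) = P + 2*P*(P + 1/P) (G(P) = (2*P)*(P + 1/P) + P = 2*P*(P + 1/P) + P = P + 2*P*(P + 1/P))
574012/G(-232) = 574012/(2 - 232 + 2*(-232)**2) = 574012/(2 - 232 + 2*53824) = 574012/(2 - 232 + 107648) = 574012/107418 = 574012*(1/107418) = 287006/53709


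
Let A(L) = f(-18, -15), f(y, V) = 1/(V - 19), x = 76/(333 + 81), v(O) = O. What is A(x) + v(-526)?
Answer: -17885/34 ≈ -526.03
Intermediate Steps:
x = 38/207 (x = 76/414 = 76*(1/414) = 38/207 ≈ 0.18357)
f(y, V) = 1/(-19 + V)
A(L) = -1/34 (A(L) = 1/(-19 - 15) = 1/(-34) = -1/34)
A(x) + v(-526) = -1/34 - 526 = -17885/34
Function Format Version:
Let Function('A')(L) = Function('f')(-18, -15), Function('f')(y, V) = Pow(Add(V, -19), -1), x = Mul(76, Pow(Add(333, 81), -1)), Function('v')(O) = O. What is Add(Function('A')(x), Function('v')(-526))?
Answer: Rational(-17885, 34) ≈ -526.03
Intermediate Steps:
x = Rational(38, 207) (x = Mul(76, Pow(414, -1)) = Mul(76, Rational(1, 414)) = Rational(38, 207) ≈ 0.18357)
Function('f')(y, V) = Pow(Add(-19, V), -1)
Function('A')(L) = Rational(-1, 34) (Function('A')(L) = Pow(Add(-19, -15), -1) = Pow(-34, -1) = Rational(-1, 34))
Add(Function('A')(x), Function('v')(-526)) = Add(Rational(-1, 34), -526) = Rational(-17885, 34)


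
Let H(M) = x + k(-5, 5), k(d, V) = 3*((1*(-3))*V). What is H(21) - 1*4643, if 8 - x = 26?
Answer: -4706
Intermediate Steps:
x = -18 (x = 8 - 1*26 = 8 - 26 = -18)
k(d, V) = -9*V (k(d, V) = 3*(-3*V) = -9*V)
H(M) = -63 (H(M) = -18 - 9*5 = -18 - 45 = -63)
H(21) - 1*4643 = -63 - 1*4643 = -63 - 4643 = -4706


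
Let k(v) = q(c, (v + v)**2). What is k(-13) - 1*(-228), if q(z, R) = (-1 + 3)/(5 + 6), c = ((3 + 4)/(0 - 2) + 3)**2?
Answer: 2510/11 ≈ 228.18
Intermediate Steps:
c = 1/4 (c = (7/(-2) + 3)**2 = (7*(-1/2) + 3)**2 = (-7/2 + 3)**2 = (-1/2)**2 = 1/4 ≈ 0.25000)
q(z, R) = 2/11
k(v) = 2/11
k(-13) - 1*(-228) = 2/11 - 1*(-228) = 2/11 + 228 = 2510/11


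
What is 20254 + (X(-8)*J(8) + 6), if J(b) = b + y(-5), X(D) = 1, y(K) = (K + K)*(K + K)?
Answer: 20368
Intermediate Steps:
y(K) = 4*K² (y(K) = (2*K)*(2*K) = 4*K²)
J(b) = 100 + b (J(b) = b + 4*(-5)² = b + 4*25 = b + 100 = 100 + b)
20254 + (X(-8)*J(8) + 6) = 20254 + (1*(100 + 8) + 6) = 20254 + (1*108 + 6) = 20254 + (108 + 6) = 20254 + 114 = 20368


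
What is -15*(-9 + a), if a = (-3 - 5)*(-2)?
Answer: -105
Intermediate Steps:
a = 16 (a = -8*(-2) = 16)
-15*(-9 + a) = -15*(-9 + 16) = -15*7 = -105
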